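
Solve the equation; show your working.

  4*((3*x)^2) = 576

Step 1. [4*((3*x)^2) = 576] LHS = 4·(…); ÷4 both sides. So div: (3*x)^2 = 144.
Step 2. [(3*x)^2 = 144] 144 ≥ 0, LHS is (·)² — take ±√, so sqrt: 3*x = 12 or -12.
Step 3. [3*x = 12 or -12] leading coefficient 3: divide by 3, so div: x = 4 or -4.

Answer: x ∈ {-4, 4}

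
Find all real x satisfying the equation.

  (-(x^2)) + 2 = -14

Step 1. [(-(x^2)) + 2 = -14] 2 comes off first (subtract 2) ⇒ sub: -(x^2) = -16.
Step 2. [-(x^2) = -16] flip signs both sides. So neg: x^2 = 16.
Step 3. [x^2 = 16] √ both sides: 16 ≥ 0 gives two branches. So sqrt: x = 4 or -4.

Answer: x ∈ {-4, 4}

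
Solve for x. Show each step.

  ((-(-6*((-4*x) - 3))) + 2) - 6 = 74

Step 1. [((-(-6*((-4*x) - 3))) + 2) - 6 = 74] the outer -6 inverts by adding 6 ⇒ sub: (-(-6*((-4*x) - 3))) + 2 = 80.
Step 2. [(-(-6*((-4*x) - 3))) + 2 = 80] peel the +2: subtract 2 from each side, so sub: -(-6*((-4*x) - 3)) = 78.
Step 3. [-(-6*((-4*x) - 3)) = 78] leading − — multiply by −1, so neg: -6*((-4*x) - 3) = -78.
Step 4. [-6*((-4*x) - 3) = -78] leading coefficient -6: divide by -6. So div: (-4*x) - 3 = 13.
Step 5. [(-4*x) - 3 = 13] peel the -3: add 3 from each side, so sub: -4*x = 16.
Step 6. [-4*x = 16] leading coefficient -4: divide by -4 ⇒ div: x = -4.

Answer: x ∈ {-4}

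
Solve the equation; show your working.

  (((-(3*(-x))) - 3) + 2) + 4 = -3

Step 1. [(((-(3*(-x))) - 3) + 2) + 4 = -3] the outer +4 inverts by subtracting 4, so sub: ((-(3*(-x))) - 3) + 2 = -7.
Step 2. [((-(3*(-x))) - 3) + 2 = -7] subtract 2: x sits inside (… + 2) ⇒ sub: (-(3*(-x))) - 3 = -9.
Step 3. [(-(3*(-x))) - 3 = -9] the outer -3 inverts by adding 3 ⇒ sub: -(3*(-x)) = -6.
Step 4. [-(3*(-x)) = -6] flip signs both sides. So neg: 3*(-x) = 6.
Step 5. [3*(-x) = 6] leading coefficient 3: divide by 3, so div: -x = 2.
Step 6. [-x = 2] LHS negated; negate both sides. So neg: x = -2.

Answer: x ∈ {-2}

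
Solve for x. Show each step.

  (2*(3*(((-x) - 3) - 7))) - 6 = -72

Step 1. [(2*(3*(((-x) - 3) - 7))) - 6 = -72] -6 is outermost — add 6 both sides. So sub: 2*(3*(((-x) - 3) - 7)) = -66.
Step 2. [2*(3*(((-x) - 3) - 7)) = -66] divide by the outer 2. So div: 3*(((-x) - 3) - 7) = -33.
Step 3. [3*(((-x) - 3) - 7) = -33] divide by the outer 3 ⇒ div: ((-x) - 3) - 7 = -11.
Step 4. [((-x) - 3) - 7 = -11] the outer -7 inverts by adding 7, so sub: (-x) - 3 = -4.
Step 5. [(-x) - 3 = -4] peel the -3: add 3 from each side ⇒ sub: -x = -1.
Step 6. [-x = -1] flip signs both sides ⇒ neg: x = 1.

Answer: x ∈ {1}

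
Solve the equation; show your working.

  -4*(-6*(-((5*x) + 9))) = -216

Step 1. [-4*(-6*(-((5*x) + 9))) = -216] -4 out front; divide by -4 ⇒ div: -6*(-((5*x) + 9)) = 54.
Step 2. [-6*(-((5*x) + 9)) = 54] -6 out front; divide by -6. So div: -((5*x) + 9) = -9.
Step 3. [-((5*x) + 9) = -9] LHS negated; negate both sides. So neg: (5*x) + 9 = 9.
Step 4. [(5*x) + 9 = 9] 9 comes off first (subtract 9) ⇒ sub: 5*x = 0.
Step 5. [5*x = 0] 5·(inner) — divide through by 5. So div: x = 0.

Answer: x ∈ {0}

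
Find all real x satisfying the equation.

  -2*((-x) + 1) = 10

Step 1. [-2*((-x) + 1) = 10] LHS = -2·(…); ÷-2 both sides, so div: (-x) + 1 = -5.
Step 2. [(-x) + 1 = -5] peel the +1: subtract 1 from each side. So sub: -x = -6.
Step 3. [-x = -6] LHS negated; negate both sides ⇒ neg: x = 6.

Answer: x ∈ {6}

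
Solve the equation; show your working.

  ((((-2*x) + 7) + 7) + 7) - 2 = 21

Step 1. [((((-2*x) + 7) + 7) + 7) - 2 = 21] add 2: x sits inside (… - 2). So sub: (((-2*x) + 7) + 7) + 7 = 23.
Step 2. [(((-2*x) + 7) + 7) + 7 = 23] peel the +7: subtract 7 from each side ⇒ sub: ((-2*x) + 7) + 7 = 16.
Step 3. [((-2*x) + 7) + 7 = 16] +7 is outermost — subtract 7 both sides ⇒ sub: (-2*x) + 7 = 9.
Step 4. [(-2*x) + 7 = 9] subtract 7: x sits inside (… + 7), so sub: -2*x = 2.
Step 5. [-2*x = 2] -2·(inner) — divide through by -2 ⇒ div: x = -1.

Answer: x ∈ {-1}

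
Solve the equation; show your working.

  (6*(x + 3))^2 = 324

Step 1. [(6*(x + 3))^2 = 324] LHS squared, RHS 324 ≥ 0: apply √ (±). So sqrt: 6*(x + 3) = 18 or -18.
Step 2. [6*(x + 3) = 18 or -18] divide by the outer 6, so div: x + 3 = 3 or -3.
Step 3. [x + 3 = 3 or -3] subtract 3: x sits inside (… + 3). So sub: x = 0 or -6.

Answer: x ∈ {-6, 0}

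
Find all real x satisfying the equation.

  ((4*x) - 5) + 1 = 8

Step 1. [((4*x) - 5) + 1 = 8] subtract 1: x sits inside (… + 1) ⇒ sub: (4*x) - 5 = 7.
Step 2. [(4*x) - 5 = 7] 5 comes off first (add 5). So sub: 4*x = 12.
Step 3. [4*x = 12] 4 out front; divide by 4 ⇒ div: x = 3.

Answer: x ∈ {3}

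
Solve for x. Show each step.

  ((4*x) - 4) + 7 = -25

Step 1. [((4*x) - 4) + 7 = -25] subtract 7: x sits inside (… + 7), so sub: (4*x) - 4 = -32.
Step 2. [(4*x) - 4 = -32] the outer -4 inverts by adding 4 ⇒ sub: 4*x = -28.
Step 3. [4*x = -28] LHS = 4·(…); ÷4 both sides, so div: x = -7.

Answer: x ∈ {-7}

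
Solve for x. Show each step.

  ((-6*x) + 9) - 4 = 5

Step 1. [((-6*x) + 9) - 4 = 5] add 4: x sits inside (… - 4). So sub: (-6*x) + 9 = 9.
Step 2. [(-6*x) + 9 = 9] +9 is outermost — subtract 9 both sides, so sub: -6*x = 0.
Step 3. [-6*x = 0] divide by the outer -6 ⇒ div: x = 0.

Answer: x ∈ {0}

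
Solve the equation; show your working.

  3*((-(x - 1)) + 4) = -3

Step 1. [3*((-(x - 1)) + 4) = -3] LHS = 3·(…); ÷3 both sides ⇒ div: (-(x - 1)) + 4 = -1.
Step 2. [(-(x - 1)) + 4 = -1] subtract 4: x sits inside (… + 4). So sub: -(x - 1) = -5.
Step 3. [-(x - 1) = -5] leading − — multiply by −1 ⇒ neg: x - 1 = 5.
Step 4. [x - 1 = 5] peel the -1: add 1 from each side ⇒ sub: x = 6.

Answer: x ∈ {6}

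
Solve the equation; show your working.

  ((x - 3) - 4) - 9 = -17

Step 1. [((x - 3) - 4) - 9 = -17] add 9: x sits inside (… - 9) ⇒ sub: (x - 3) - 4 = -8.
Step 2. [(x - 3) - 4 = -8] the outer -4 inverts by adding 4, so sub: x - 3 = -4.
Step 3. [x - 3 = -4] peel the -3: add 3 from each side ⇒ sub: x = -1.

Answer: x ∈ {-1}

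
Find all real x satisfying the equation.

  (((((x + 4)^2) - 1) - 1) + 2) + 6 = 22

Step 1. [(((((x + 4)^2) - 1) - 1) + 2) + 6 = 22] 6 comes off first (subtract 6) ⇒ sub: ((((x + 4)^2) - 1) - 1) + 2 = 16.
Step 2. [((((x + 4)^2) - 1) - 1) + 2 = 16] 2 comes off first (subtract 2). So sub: (((x + 4)^2) - 1) - 1 = 14.
Step 3. [(((x + 4)^2) - 1) - 1 = 14] -1 is outermost — add 1 both sides, so sub: ((x + 4)^2) - 1 = 15.
Step 4. [((x + 4)^2) - 1 = 15] 1 comes off first (add 1) ⇒ sub: (x + 4)^2 = 16.
Step 5. [(x + 4)^2 = 16] 16 ≥ 0, LHS is (·)² — take ±√. So sqrt: x + 4 = 4 or -4.
Step 6. [x + 4 = 4 or -4] subtract 4: x sits inside (… + 4). So sub: x = 0 or -8.

Answer: x ∈ {-8, 0}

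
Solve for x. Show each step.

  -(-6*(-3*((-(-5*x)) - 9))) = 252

Step 1. [-(-6*(-3*((-(-5*x)) - 9))) = 252] LHS negated; negate both sides. So neg: -6*(-3*((-(-5*x)) - 9)) = -252.
Step 2. [-6*(-3*((-(-5*x)) - 9)) = -252] divide by the outer -6 ⇒ div: -3*((-(-5*x)) - 9) = 42.
Step 3. [-3*((-(-5*x)) - 9) = 42] LHS = -3·(…); ÷-3 both sides, so div: (-(-5*x)) - 9 = -14.
Step 4. [(-(-5*x)) - 9 = -14] add 9: x sits inside (… - 9). So sub: -(-5*x) = -5.
Step 5. [-(-5*x) = -5] leading − — multiply by −1, so neg: -5*x = 5.
Step 6. [-5*x = 5] -5·(inner) — divide through by -5. So div: x = -1.

Answer: x ∈ {-1}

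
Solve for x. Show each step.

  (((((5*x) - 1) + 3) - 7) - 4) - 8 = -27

Step 1. [(((((5*x) - 1) + 3) - 7) - 4) - 8 = -27] peel the -8: add 8 from each side ⇒ sub: ((((5*x) - 1) + 3) - 7) - 4 = -19.
Step 2. [((((5*x) - 1) + 3) - 7) - 4 = -19] -4 is outermost — add 4 both sides. So sub: (((5*x) - 1) + 3) - 7 = -15.
Step 3. [(((5*x) - 1) + 3) - 7 = -15] peel the -7: add 7 from each side, so sub: ((5*x) - 1) + 3 = -8.
Step 4. [((5*x) - 1) + 3 = -8] peel the +3: subtract 3 from each side ⇒ sub: (5*x) - 1 = -11.
Step 5. [(5*x) - 1 = -11] 1 comes off first (add 1), so sub: 5*x = -10.
Step 6. [5*x = -10] 5·(inner) — divide through by 5 ⇒ div: x = -2.

Answer: x ∈ {-2}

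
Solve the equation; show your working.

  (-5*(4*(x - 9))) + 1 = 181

Step 1. [(-5*(4*(x - 9))) + 1 = 181] 1 comes off first (subtract 1). So sub: -5*(4*(x - 9)) = 180.
Step 2. [-5*(4*(x - 9)) = 180] -5 out front; divide by -5 ⇒ div: 4*(x - 9) = -36.
Step 3. [4*(x - 9) = -36] 4 out front; divide by 4. So div: x - 9 = -9.
Step 4. [x - 9 = -9] the outer -9 inverts by adding 9. So sub: x = 0.

Answer: x ∈ {0}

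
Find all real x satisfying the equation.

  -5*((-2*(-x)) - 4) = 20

Step 1. [-5*((-2*(-x)) - 4) = 20] divide by the outer -5, so div: (-2*(-x)) - 4 = -4.
Step 2. [(-2*(-x)) - 4 = -4] -2 | LHS and -2 | -4: pull -2 out ⇒ factor: (-x) + 2 = 2.
Step 3. [(-x) + 2 = 2] subtract 2: x sits inside (… + 2) ⇒ sub: -x = 0.
Step 4. [-x = 0] leading − — multiply by −1, so neg: x = 0.

Answer: x ∈ {0}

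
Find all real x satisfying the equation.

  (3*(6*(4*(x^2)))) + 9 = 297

Step 1. [(3*(6*(4*(x^2)))) + 9 = 297] 3 divides every term; factor it out. So factor: (6*(4*(x^2))) + 3 = 99.
Step 2. [(6*(4*(x^2))) + 3 = 99] peel the +3: subtract 3 from each side. So sub: 6*(4*(x^2)) = 96.
Step 3. [6*(4*(x^2)) = 96] leading coefficient 6: divide by 6. So div: 4*(x^2) = 16.
Step 4. [4*(x^2) = 16] leading coefficient 4: divide by 4, so div: x^2 = 4.
Step 5. [x^2 = 4] √ both sides: 4 ≥ 0 gives two branches. So sqrt: x = 2 or -2.

Answer: x ∈ {-2, 2}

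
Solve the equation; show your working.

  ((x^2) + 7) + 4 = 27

Step 1. [((x^2) + 7) + 4 = 27] the outer +4 inverts by subtracting 4, so sub: (x^2) + 7 = 23.
Step 2. [(x^2) + 7 = 23] 7 comes off first (subtract 7). So sub: x^2 = 16.
Step 3. [x^2 = 16] √ both sides: 16 ≥ 0 gives two branches. So sqrt: x = 4 or -4.

Answer: x ∈ {-4, 4}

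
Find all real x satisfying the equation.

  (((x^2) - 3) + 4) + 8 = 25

Step 1. [(((x^2) - 3) + 4) + 8 = 25] subtract 8: x sits inside (… + 8) ⇒ sub: ((x^2) - 3) + 4 = 17.
Step 2. [((x^2) - 3) + 4 = 17] 4 comes off first (subtract 4). So sub: (x^2) - 3 = 13.
Step 3. [(x^2) - 3 = 13] peel the -3: add 3 from each side, so sub: x^2 = 16.
Step 4. [x^2 = 16] √ both sides: 16 ≥ 0 gives two branches. So sqrt: x = 4 or -4.

Answer: x ∈ {-4, 4}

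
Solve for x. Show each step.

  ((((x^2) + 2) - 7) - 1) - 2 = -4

Step 1. [((((x^2) + 2) - 7) - 1) - 2 = -4] -2 is outermost — add 2 both sides. So sub: (((x^2) + 2) - 7) - 1 = -2.
Step 2. [(((x^2) + 2) - 7) - 1 = -2] 1 comes off first (add 1). So sub: ((x^2) + 2) - 7 = -1.
Step 3. [((x^2) + 2) - 7 = -1] peel the -7: add 7 from each side ⇒ sub: (x^2) + 2 = 6.
Step 4. [(x^2) + 2 = 6] the outer +2 inverts by subtracting 2. So sub: x^2 = 4.
Step 5. [x^2 = 4] √ both sides: 4 ≥ 0 gives two branches ⇒ sqrt: x = 2 or -2.

Answer: x ∈ {-2, 2}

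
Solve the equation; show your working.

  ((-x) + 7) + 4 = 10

Step 1. [((-x) + 7) + 4 = 10] peel the +4: subtract 4 from each side, so sub: (-x) + 7 = 6.
Step 2. [(-x) + 7 = 6] the outer +7 inverts by subtracting 7, so sub: -x = -1.
Step 3. [-x = -1] flip signs both sides, so neg: x = 1.

Answer: x ∈ {1}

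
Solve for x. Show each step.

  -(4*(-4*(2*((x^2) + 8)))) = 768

Step 1. [-(4*(-4*(2*((x^2) + 8)))) = 768] flip signs both sides ⇒ neg: 4*(-4*(2*((x^2) + 8))) = -768.
Step 2. [4*(-4*(2*((x^2) + 8))) = -768] 4 out front; divide by 4, so div: -4*(2*((x^2) + 8)) = -192.
Step 3. [-4*(2*((x^2) + 8)) = -192] divide by the outer -4. So div: 2*((x^2) + 8) = 48.
Step 4. [2*((x^2) + 8) = 48] divide by the outer 2. So div: (x^2) + 8 = 24.
Step 5. [(x^2) + 8 = 24] +8 is outermost — subtract 8 both sides. So sub: x^2 = 16.
Step 6. [x^2 = 16] √ both sides: 16 ≥ 0 gives two branches, so sqrt: x = 4 or -4.

Answer: x ∈ {-4, 4}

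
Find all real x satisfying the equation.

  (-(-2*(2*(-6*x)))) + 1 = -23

Step 1. [(-(-2*(2*(-6*x)))) + 1 = -23] peel the +1: subtract 1 from each side, so sub: -(-2*(2*(-6*x))) = -24.
Step 2. [-(-2*(2*(-6*x))) = -24] flip signs both sides ⇒ neg: -2*(2*(-6*x)) = 24.
Step 3. [-2*(2*(-6*x)) = 24] divide by the outer -2. So div: 2*(-6*x) = -12.
Step 4. [2*(-6*x) = -12] divide by the outer 2 ⇒ div: -6*x = -6.
Step 5. [-6*x = -6] leading coefficient -6: divide by -6. So div: x = 1.

Answer: x ∈ {1}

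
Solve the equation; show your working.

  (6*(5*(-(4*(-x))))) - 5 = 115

Step 1. [(6*(5*(-(4*(-x))))) - 5 = 115] peel the -5: add 5 from each side, so sub: 6*(5*(-(4*(-x)))) = 120.
Step 2. [6*(5*(-(4*(-x)))) = 120] divide by the outer 6. So div: 5*(-(4*(-x))) = 20.
Step 3. [5*(-(4*(-x))) = 20] divide by the outer 5. So div: -(4*(-x)) = 4.
Step 4. [-(4*(-x)) = 4] leading − — multiply by −1. So neg: 4*(-x) = -4.
Step 5. [4*(-x) = -4] 4 out front; divide by 4. So div: -x = -1.
Step 6. [-x = -1] flip signs both sides ⇒ neg: x = 1.

Answer: x ∈ {1}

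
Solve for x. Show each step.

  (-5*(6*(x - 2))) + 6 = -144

Step 1. [(-5*(6*(x - 2))) + 6 = -144] +6 is outermost — subtract 6 both sides. So sub: -5*(6*(x - 2)) = -150.
Step 2. [-5*(6*(x - 2)) = -150] leading coefficient -5: divide by -5. So div: 6*(x - 2) = 30.
Step 3. [6*(x - 2) = 30] 6·(inner) — divide through by 6 ⇒ div: x - 2 = 5.
Step 4. [x - 2 = 5] peel the -2: add 2 from each side, so sub: x = 7.

Answer: x ∈ {7}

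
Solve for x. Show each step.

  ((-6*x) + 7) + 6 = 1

Step 1. [((-6*x) + 7) + 6 = 1] 6 comes off first (subtract 6) ⇒ sub: (-6*x) + 7 = -5.
Step 2. [(-6*x) + 7 = -5] 7 comes off first (subtract 7), so sub: -6*x = -12.
Step 3. [-6*x = -12] leading coefficient -6: divide by -6 ⇒ div: x = 2.

Answer: x ∈ {2}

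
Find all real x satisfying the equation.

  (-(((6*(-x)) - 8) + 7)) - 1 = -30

Step 1. [(-(((6*(-x)) - 8) + 7)) - 1 = -30] the outer -1 inverts by adding 1. So sub: -(((6*(-x)) - 8) + 7) = -29.
Step 2. [-(((6*(-x)) - 8) + 7) = -29] flip signs both sides. So neg: ((6*(-x)) - 8) + 7 = 29.
Step 3. [((6*(-x)) - 8) + 7 = 29] +7 is outermost — subtract 7 both sides ⇒ sub: (6*(-x)) - 8 = 22.
Step 4. [(6*(-x)) - 8 = 22] -8 is outermost — add 8 both sides. So sub: 6*(-x) = 30.
Step 5. [6*(-x) = 30] leading coefficient 6: divide by 6, so div: -x = 5.
Step 6. [-x = 5] LHS negated; negate both sides ⇒ neg: x = -5.

Answer: x ∈ {-5}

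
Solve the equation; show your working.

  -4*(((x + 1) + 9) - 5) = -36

Step 1. [-4*(((x + 1) + 9) - 5) = -36] divide by the outer -4 ⇒ div: ((x + 1) + 9) - 5 = 9.
Step 2. [((x + 1) + 9) - 5 = 9] peel the -5: add 5 from each side, so sub: (x + 1) + 9 = 14.
Step 3. [(x + 1) + 9 = 14] +9 is outermost — subtract 9 both sides ⇒ sub: x + 1 = 5.
Step 4. [x + 1 = 5] +1 is outermost — subtract 1 both sides ⇒ sub: x = 4.

Answer: x ∈ {4}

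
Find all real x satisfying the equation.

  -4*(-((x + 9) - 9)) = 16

Step 1. [-4*(-((x + 9) - 9)) = 16] LHS = -4·(…); ÷-4 both sides. So div: -((x + 9) - 9) = -4.
Step 2. [-((x + 9) - 9) = -4] leading − — multiply by −1. So neg: (x + 9) - 9 = 4.
Step 3. [(x + 9) - 9 = 4] 9 comes off first (add 9), so sub: x + 9 = 13.
Step 4. [x + 9 = 13] peel the +9: subtract 9 from each side ⇒ sub: x = 4.

Answer: x ∈ {4}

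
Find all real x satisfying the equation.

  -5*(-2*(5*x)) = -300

Step 1. [-5*(-2*(5*x)) = -300] LHS = -5·(…); ÷-5 both sides, so div: -2*(5*x) = 60.
Step 2. [-2*(5*x) = 60] divide by the outer -2 ⇒ div: 5*x = -30.
Step 3. [5*x = -30] 5 out front; divide by 5. So div: x = -6.

Answer: x ∈ {-6}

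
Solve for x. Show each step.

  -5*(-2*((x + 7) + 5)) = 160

Step 1. [-5*(-2*((x + 7) + 5)) = 160] LHS = -5·(…); ÷-5 both sides. So div: -2*((x + 7) + 5) = -32.
Step 2. [-2*((x + 7) + 5) = -32] leading coefficient -2: divide by -2, so div: (x + 7) + 5 = 16.
Step 3. [(x + 7) + 5 = 16] +5 is outermost — subtract 5 both sides. So sub: x + 7 = 11.
Step 4. [x + 7 = 11] the outer +7 inverts by subtracting 7 ⇒ sub: x = 4.

Answer: x ∈ {4}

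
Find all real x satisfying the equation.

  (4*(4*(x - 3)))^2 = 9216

Step 1. [(4*(4*(x - 3)))^2 = 9216] LHS squared, RHS 9216 ≥ 0: apply √ (±) ⇒ sqrt: 4*(4*(x - 3)) = 96 or -96.
Step 2. [4*(4*(x - 3)) = 96 or -96] divide by the outer 4, so div: 4*(x - 3) = 24 or -24.
Step 3. [4*(x - 3) = 24 or -24] 4 out front; divide by 4 ⇒ div: x - 3 = 6 or -6.
Step 4. [x - 3 = 6 or -6] add 3: x sits inside (… - 3), so sub: x = 9 or -3.

Answer: x ∈ {-3, 9}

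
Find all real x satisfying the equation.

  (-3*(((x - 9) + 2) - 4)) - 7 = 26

Step 1. [(-3*(((x - 9) + 2) - 4)) - 7 = 26] peel the -7: add 7 from each side, so sub: -3*(((x - 9) + 2) - 4) = 33.
Step 2. [-3*(((x - 9) + 2) - 4) = 33] divide by the outer -3 ⇒ div: ((x - 9) + 2) - 4 = -11.
Step 3. [((x - 9) + 2) - 4 = -11] 4 comes off first (add 4) ⇒ sub: (x - 9) + 2 = -7.
Step 4. [(x - 9) + 2 = -7] the outer +2 inverts by subtracting 2 ⇒ sub: x - 9 = -9.
Step 5. [x - 9 = -9] the outer -9 inverts by adding 9. So sub: x = 0.

Answer: x ∈ {0}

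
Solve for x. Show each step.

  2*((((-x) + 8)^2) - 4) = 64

Step 1. [2*((((-x) + 8)^2) - 4) = 64] 2·(inner) — divide through by 2, so div: (((-x) + 8)^2) - 4 = 32.
Step 2. [(((-x) + 8)^2) - 4 = 32] peel the -4: add 4 from each side ⇒ sub: ((-x) + 8)^2 = 36.
Step 3. [((-x) + 8)^2 = 36] 36 ≥ 0, LHS is (·)² — take ±√, so sqrt: (-x) + 8 = 6 or -6.
Step 4. [(-x) + 8 = 6 or -6] subtract 8: x sits inside (… + 8). So sub: -x = -2 or -14.
Step 5. [-x = -2 or -14] flip signs both sides. So neg: x = 2 or 14.

Answer: x ∈ {2, 14}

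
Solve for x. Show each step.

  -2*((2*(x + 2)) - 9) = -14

Step 1. [-2*((2*(x + 2)) - 9) = -14] leading coefficient -2: divide by -2. So div: (2*(x + 2)) - 9 = 7.
Step 2. [(2*(x + 2)) - 9 = 7] the outer -9 inverts by adding 9. So sub: 2*(x + 2) = 16.
Step 3. [2*(x + 2) = 16] divide by the outer 2, so div: x + 2 = 8.
Step 4. [x + 2 = 8] +2 is outermost — subtract 2 both sides. So sub: x = 6.

Answer: x ∈ {6}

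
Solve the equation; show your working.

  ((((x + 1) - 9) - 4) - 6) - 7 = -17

Step 1. [((((x + 1) - 9) - 4) - 6) - 7 = -17] the outer -7 inverts by adding 7. So sub: (((x + 1) - 9) - 4) - 6 = -10.
Step 2. [(((x + 1) - 9) - 4) - 6 = -10] add 6: x sits inside (… - 6) ⇒ sub: ((x + 1) - 9) - 4 = -4.
Step 3. [((x + 1) - 9) - 4 = -4] 4 comes off first (add 4), so sub: (x + 1) - 9 = 0.
Step 4. [(x + 1) - 9 = 0] 9 comes off first (add 9). So sub: x + 1 = 9.
Step 5. [x + 1 = 9] subtract 1: x sits inside (… + 1) ⇒ sub: x = 8.

Answer: x ∈ {8}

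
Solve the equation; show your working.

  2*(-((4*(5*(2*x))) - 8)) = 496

Step 1. [2*(-((4*(5*(2*x))) - 8)) = 496] divide by the outer 2, so div: -((4*(5*(2*x))) - 8) = 248.
Step 2. [-((4*(5*(2*x))) - 8) = 248] leading − — multiply by −1. So neg: (4*(5*(2*x))) - 8 = -248.
Step 3. [(4*(5*(2*x))) - 8 = -248] 4 | LHS and 4 | -248: pull 4 out. So factor: (5*(2*x)) - 2 = -62.
Step 4. [(5*(2*x)) - 2 = -62] peel the -2: add 2 from each side, so sub: 5*(2*x) = -60.
Step 5. [5*(2*x) = -60] divide by the outer 5. So div: 2*x = -12.
Step 6. [2*x = -12] leading coefficient 2: divide by 2 ⇒ div: x = -6.

Answer: x ∈ {-6}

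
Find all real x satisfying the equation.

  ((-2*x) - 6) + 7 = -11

Step 1. [((-2*x) - 6) + 7 = -11] peel the +7: subtract 7 from each side ⇒ sub: (-2*x) - 6 = -18.
Step 2. [(-2*x) - 6 = -18] -2 divides every term; factor it out ⇒ factor: x + 3 = 9.
Step 3. [x + 3 = 9] subtract 3: x sits inside (… + 3), so sub: x = 6.

Answer: x ∈ {6}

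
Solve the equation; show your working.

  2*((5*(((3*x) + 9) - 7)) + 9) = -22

Step 1. [2*((5*(((3*x) + 9) - 7)) + 9) = -22] divide by the outer 2, so div: (5*(((3*x) + 9) - 7)) + 9 = -11.
Step 2. [(5*(((3*x) + 9) - 7)) + 9 = -11] subtract 9: x sits inside (… + 9) ⇒ sub: 5*(((3*x) + 9) - 7) = -20.
Step 3. [5*(((3*x) + 9) - 7) = -20] divide by the outer 5, so div: ((3*x) + 9) - 7 = -4.
Step 4. [((3*x) + 9) - 7 = -4] 7 comes off first (add 7) ⇒ sub: (3*x) + 9 = 3.
Step 5. [(3*x) + 9 = 3] 3 divides every term; factor it out ⇒ factor: x + 3 = 1.
Step 6. [x + 3 = 1] subtract 3: x sits inside (… + 3) ⇒ sub: x = -2.

Answer: x ∈ {-2}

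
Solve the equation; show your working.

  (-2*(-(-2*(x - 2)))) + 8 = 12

Step 1. [(-2*(-(-2*(x - 2)))) + 8 = 12] +8 is outermost — subtract 8 both sides, so sub: -2*(-(-2*(x - 2))) = 4.
Step 2. [-2*(-(-2*(x - 2))) = 4] leading coefficient -2: divide by -2 ⇒ div: -(-2*(x - 2)) = -2.
Step 3. [-(-2*(x - 2)) = -2] LHS negated; negate both sides. So neg: -2*(x - 2) = 2.
Step 4. [-2*(x - 2) = 2] leading coefficient -2: divide by -2 ⇒ div: x - 2 = -1.
Step 5. [x - 2 = -1] the outer -2 inverts by adding 2, so sub: x = 1.

Answer: x ∈ {1}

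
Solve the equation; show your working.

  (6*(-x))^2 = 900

Step 1. [(6*(-x))^2 = 900] LHS squared, RHS 900 ≥ 0: apply √ (±) ⇒ sqrt: 6*(-x) = 30 or -30.
Step 2. [6*(-x) = 30 or -30] divide by the outer 6, so div: -x = 5 or -5.
Step 3. [-x = 5 or -5] leading − — multiply by −1, so neg: x = -5 or 5.

Answer: x ∈ {-5, 5}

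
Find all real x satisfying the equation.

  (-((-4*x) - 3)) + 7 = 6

Step 1. [(-((-4*x) - 3)) + 7 = 6] +7 is outermost — subtract 7 both sides ⇒ sub: -((-4*x) - 3) = -1.
Step 2. [-((-4*x) - 3) = -1] LHS negated; negate both sides. So neg: (-4*x) - 3 = 1.
Step 3. [(-4*x) - 3 = 1] peel the -3: add 3 from each side, so sub: -4*x = 4.
Step 4. [-4*x = 4] divide by the outer -4 ⇒ div: x = -1.

Answer: x ∈ {-1}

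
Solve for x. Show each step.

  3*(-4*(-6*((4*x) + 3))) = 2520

Step 1. [3*(-4*(-6*((4*x) + 3))) = 2520] divide by the outer 3, so div: -4*(-6*((4*x) + 3)) = 840.
Step 2. [-4*(-6*((4*x) + 3)) = 840] -4 out front; divide by -4, so div: -6*((4*x) + 3) = -210.
Step 3. [-6*((4*x) + 3) = -210] -6·(inner) — divide through by -6. So div: (4*x) + 3 = 35.
Step 4. [(4*x) + 3 = 35] peel the +3: subtract 3 from each side ⇒ sub: 4*x = 32.
Step 5. [4*x = 32] divide by the outer 4, so div: x = 8.

Answer: x ∈ {8}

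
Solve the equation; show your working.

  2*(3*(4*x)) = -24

Step 1. [2*(3*(4*x)) = -24] LHS = 2·(…); ÷2 both sides. So div: 3*(4*x) = -12.
Step 2. [3*(4*x) = -12] 3 out front; divide by 3. So div: 4*x = -4.
Step 3. [4*x = -4] LHS = 4·(…); ÷4 both sides. So div: x = -1.

Answer: x ∈ {-1}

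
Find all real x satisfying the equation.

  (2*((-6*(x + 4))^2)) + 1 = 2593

Step 1. [(2*((-6*(x + 4))^2)) + 1 = 2593] peel the +1: subtract 1 from each side, so sub: 2*((-6*(x + 4))^2) = 2592.
Step 2. [2*((-6*(x + 4))^2) = 2592] divide by the outer 2, so div: (-6*(x + 4))^2 = 1296.
Step 3. [(-6*(x + 4))^2 = 1296] √ both sides: 1296 ≥ 0 gives two branches, so sqrt: -6*(x + 4) = 36 or -36.
Step 4. [-6*(x + 4) = 36 or -36] leading coefficient -6: divide by -6. So div: x + 4 = -6 or 6.
Step 5. [x + 4 = -6 or 6] peel the +4: subtract 4 from each side ⇒ sub: x = -10 or 2.

Answer: x ∈ {-10, 2}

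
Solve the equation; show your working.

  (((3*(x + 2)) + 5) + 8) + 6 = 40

Step 1. [(((3*(x + 2)) + 5) + 8) + 6 = 40] the outer +6 inverts by subtracting 6 ⇒ sub: ((3*(x + 2)) + 5) + 8 = 34.
Step 2. [((3*(x + 2)) + 5) + 8 = 34] subtract 8: x sits inside (… + 8). So sub: (3*(x + 2)) + 5 = 26.
Step 3. [(3*(x + 2)) + 5 = 26] +5 is outermost — subtract 5 both sides ⇒ sub: 3*(x + 2) = 21.
Step 4. [3*(x + 2) = 21] LHS = 3·(…); ÷3 both sides ⇒ div: x + 2 = 7.
Step 5. [x + 2 = 7] the outer +2 inverts by subtracting 2 ⇒ sub: x = 5.

Answer: x ∈ {5}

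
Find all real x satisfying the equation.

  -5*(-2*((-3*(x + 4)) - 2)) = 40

Step 1. [-5*(-2*((-3*(x + 4)) - 2)) = 40] leading coefficient -5: divide by -5, so div: -2*((-3*(x + 4)) - 2) = -8.
Step 2. [-2*((-3*(x + 4)) - 2) = -8] divide by the outer -2, so div: (-3*(x + 4)) - 2 = 4.
Step 3. [(-3*(x + 4)) - 2 = 4] the outer -2 inverts by adding 2 ⇒ sub: -3*(x + 4) = 6.
Step 4. [-3*(x + 4) = 6] LHS = -3·(…); ÷-3 both sides ⇒ div: x + 4 = -2.
Step 5. [x + 4 = -2] the outer +4 inverts by subtracting 4 ⇒ sub: x = -6.

Answer: x ∈ {-6}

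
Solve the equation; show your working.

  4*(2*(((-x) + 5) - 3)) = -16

Step 1. [4*(2*(((-x) + 5) - 3)) = -16] 4·(inner) — divide through by 4, so div: 2*(((-x) + 5) - 3) = -4.
Step 2. [2*(((-x) + 5) - 3) = -4] 2·(inner) — divide through by 2, so div: ((-x) + 5) - 3 = -2.
Step 3. [((-x) + 5) - 3 = -2] 3 comes off first (add 3). So sub: (-x) + 5 = 1.
Step 4. [(-x) + 5 = 1] +5 is outermost — subtract 5 both sides, so sub: -x = -4.
Step 5. [-x = -4] flip signs both sides. So neg: x = 4.

Answer: x ∈ {4}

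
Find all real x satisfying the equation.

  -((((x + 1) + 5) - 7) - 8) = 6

Step 1. [-((((x + 1) + 5) - 7) - 8) = 6] flip signs both sides, so neg: (((x + 1) + 5) - 7) - 8 = -6.
Step 2. [(((x + 1) + 5) - 7) - 8 = -6] peel the -8: add 8 from each side, so sub: ((x + 1) + 5) - 7 = 2.
Step 3. [((x + 1) + 5) - 7 = 2] 7 comes off first (add 7) ⇒ sub: (x + 1) + 5 = 9.
Step 4. [(x + 1) + 5 = 9] 5 comes off first (subtract 5), so sub: x + 1 = 4.
Step 5. [x + 1 = 4] subtract 1: x sits inside (… + 1). So sub: x = 3.

Answer: x ∈ {3}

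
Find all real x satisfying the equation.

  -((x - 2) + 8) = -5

Step 1. [-((x - 2) + 8) = -5] leading − — multiply by −1, so neg: (x - 2) + 8 = 5.
Step 2. [(x - 2) + 8 = 5] the outer +8 inverts by subtracting 8 ⇒ sub: x - 2 = -3.
Step 3. [x - 2 = -3] the outer -2 inverts by adding 2 ⇒ sub: x = -1.

Answer: x ∈ {-1}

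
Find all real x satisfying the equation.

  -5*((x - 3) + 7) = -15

Step 1. [-5*((x - 3) + 7) = -15] -5 out front; divide by -5 ⇒ div: (x - 3) + 7 = 3.
Step 2. [(x - 3) + 7 = 3] 7 comes off first (subtract 7). So sub: x - 3 = -4.
Step 3. [x - 3 = -4] peel the -3: add 3 from each side, so sub: x = -1.

Answer: x ∈ {-1}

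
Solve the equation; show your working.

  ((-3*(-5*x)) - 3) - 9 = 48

Step 1. [((-3*(-5*x)) - 3) - 9 = 48] add 9: x sits inside (… - 9), so sub: (-3*(-5*x)) - 3 = 57.
Step 2. [(-3*(-5*x)) - 3 = 57] -3 | LHS and -3 | 57: pull -3 out, so factor: (-5*x) + 1 = -19.
Step 3. [(-5*x) + 1 = -19] 1 comes off first (subtract 1), so sub: -5*x = -20.
Step 4. [-5*x = -20] LHS = -5·(…); ÷-5 both sides ⇒ div: x = 4.

Answer: x ∈ {4}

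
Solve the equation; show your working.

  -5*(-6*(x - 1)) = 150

Step 1. [-5*(-6*(x - 1)) = 150] leading coefficient -5: divide by -5. So div: -6*(x - 1) = -30.
Step 2. [-6*(x - 1) = -30] LHS = -6·(…); ÷-6 both sides ⇒ div: x - 1 = 5.
Step 3. [x - 1 = 5] peel the -1: add 1 from each side, so sub: x = 6.

Answer: x ∈ {6}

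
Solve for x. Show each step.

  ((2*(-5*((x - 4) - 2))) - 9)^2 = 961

Step 1. [((2*(-5*((x - 4) - 2))) - 9)^2 = 961] √ both sides: 961 ≥ 0 gives two branches ⇒ sqrt: (2*(-5*((x - 4) - 2))) - 9 = 31 or -31.
Step 2. [(2*(-5*((x - 4) - 2))) - 9 = 31 or -31] -9 is outermost — add 9 both sides ⇒ sub: 2*(-5*((x - 4) - 2)) = 40 or -22.
Step 3. [2*(-5*((x - 4) - 2)) = 40 or -22] leading coefficient 2: divide by 2, so div: -5*((x - 4) - 2) = 20 or -11.
Step 4. [-5*((x - 4) - 2) = 20 or -11] leading coefficient -5: divide by -5. So div: (x - 4) - 2 = -4 or 11/5.
Step 5. [(x - 4) - 2 = -4 or 11/5] peel the -2: add 2 from each side ⇒ sub: x - 4 = -2 or 21/5.
Step 6. [x - 4 = -2 or 21/5] add 4: x sits inside (… - 4) ⇒ sub: x = 2 or 41/5.

Answer: x ∈ {2, 41/5}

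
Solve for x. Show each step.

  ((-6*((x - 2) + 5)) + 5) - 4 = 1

Step 1. [((-6*((x - 2) + 5)) + 5) - 4 = 1] -4 is outermost — add 4 both sides. So sub: (-6*((x - 2) + 5)) + 5 = 5.
Step 2. [(-6*((x - 2) + 5)) + 5 = 5] peel the +5: subtract 5 from each side. So sub: -6*((x - 2) + 5) = 0.
Step 3. [-6*((x - 2) + 5) = 0] LHS = -6·(…); ÷-6 both sides ⇒ div: (x - 2) + 5 = 0.
Step 4. [(x - 2) + 5 = 0] +5 is outermost — subtract 5 both sides, so sub: x - 2 = -5.
Step 5. [x - 2 = -5] -2 is outermost — add 2 both sides. So sub: x = -3.

Answer: x ∈ {-3}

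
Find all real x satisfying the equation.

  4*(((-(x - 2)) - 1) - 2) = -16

Step 1. [4*(((-(x - 2)) - 1) - 2) = -16] 4·(inner) — divide through by 4 ⇒ div: ((-(x - 2)) - 1) - 2 = -4.
Step 2. [((-(x - 2)) - 1) - 2 = -4] the outer -2 inverts by adding 2. So sub: (-(x - 2)) - 1 = -2.
Step 3. [(-(x - 2)) - 1 = -2] 1 comes off first (add 1) ⇒ sub: -(x - 2) = -1.
Step 4. [-(x - 2) = -1] flip signs both sides ⇒ neg: x - 2 = 1.
Step 5. [x - 2 = 1] the outer -2 inverts by adding 2 ⇒ sub: x = 3.

Answer: x ∈ {3}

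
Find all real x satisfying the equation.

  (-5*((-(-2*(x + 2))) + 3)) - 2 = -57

Step 1. [(-5*((-(-2*(x + 2))) + 3)) - 2 = -57] add 2: x sits inside (… - 2) ⇒ sub: -5*((-(-2*(x + 2))) + 3) = -55.
Step 2. [-5*((-(-2*(x + 2))) + 3) = -55] -5·(inner) — divide through by -5 ⇒ div: (-(-2*(x + 2))) + 3 = 11.
Step 3. [(-(-2*(x + 2))) + 3 = 11] 3 comes off first (subtract 3), so sub: -(-2*(x + 2)) = 8.
Step 4. [-(-2*(x + 2)) = 8] LHS negated; negate both sides, so neg: -2*(x + 2) = -8.
Step 5. [-2*(x + 2) = -8] leading coefficient -2: divide by -2, so div: x + 2 = 4.
Step 6. [x + 2 = 4] +2 is outermost — subtract 2 both sides, so sub: x = 2.

Answer: x ∈ {2}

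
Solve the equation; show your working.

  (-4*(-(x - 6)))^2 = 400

Step 1. [(-4*(-(x - 6)))^2 = 400] √ both sides: 400 ≥ 0 gives two branches ⇒ sqrt: -4*(-(x - 6)) = 20 or -20.
Step 2. [-4*(-(x - 6)) = 20 or -20] LHS = -4·(…); ÷-4 both sides ⇒ div: -(x - 6) = -5 or 5.
Step 3. [-(x - 6) = -5 or 5] LHS negated; negate both sides ⇒ neg: x - 6 = 5 or -5.
Step 4. [x - 6 = 5 or -5] 6 comes off first (add 6) ⇒ sub: x = 11 or 1.

Answer: x ∈ {1, 11}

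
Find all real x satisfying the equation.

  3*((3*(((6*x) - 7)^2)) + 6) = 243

Step 1. [3*((3*(((6*x) - 7)^2)) + 6) = 243] 3·(inner) — divide through by 3, so div: (3*(((6*x) - 7)^2)) + 6 = 81.
Step 2. [(3*(((6*x) - 7)^2)) + 6 = 81] 3 divides every term; factor it out ⇒ factor: (((6*x) - 7)^2) + 2 = 27.
Step 3. [(((6*x) - 7)^2) + 2 = 27] 2 comes off first (subtract 2). So sub: ((6*x) - 7)^2 = 25.
Step 4. [((6*x) - 7)^2 = 25] 25 ≥ 0, LHS is (·)² — take ±√, so sqrt: (6*x) - 7 = 5 or -5.
Step 5. [(6*x) - 7 = 5 or -5] -7 is outermost — add 7 both sides. So sub: 6*x = 12 or 2.
Step 6. [6*x = 12 or 2] 6·(inner) — divide through by 6, so div: x = 2 or 1/3.

Answer: x ∈ {1/3, 2}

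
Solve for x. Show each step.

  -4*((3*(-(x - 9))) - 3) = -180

Step 1. [-4*((3*(-(x - 9))) - 3) = -180] -4·(inner) — divide through by -4. So div: (3*(-(x - 9))) - 3 = 45.
Step 2. [(3*(-(x - 9))) - 3 = 45] 3 divides every term; factor it out, so factor: (-(x - 9)) - 1 = 15.
Step 3. [(-(x - 9)) - 1 = 15] 1 comes off first (add 1). So sub: -(x - 9) = 16.
Step 4. [-(x - 9) = 16] leading − — multiply by −1 ⇒ neg: x - 9 = -16.
Step 5. [x - 9 = -16] 9 comes off first (add 9), so sub: x = -7.

Answer: x ∈ {-7}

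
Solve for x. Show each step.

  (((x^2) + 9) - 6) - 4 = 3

Step 1. [(((x^2) + 9) - 6) - 4 = 3] peel the -4: add 4 from each side. So sub: ((x^2) + 9) - 6 = 7.
Step 2. [((x^2) + 9) - 6 = 7] peel the -6: add 6 from each side ⇒ sub: (x^2) + 9 = 13.
Step 3. [(x^2) + 9 = 13] peel the +9: subtract 9 from each side, so sub: x^2 = 4.
Step 4. [x^2 = 4] √ both sides: 4 ≥ 0 gives two branches ⇒ sqrt: x = 2 or -2.

Answer: x ∈ {-2, 2}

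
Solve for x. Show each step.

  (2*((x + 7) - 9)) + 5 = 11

Step 1. [(2*((x + 7) - 9)) + 5 = 11] peel the +5: subtract 5 from each side ⇒ sub: 2*((x + 7) - 9) = 6.
Step 2. [2*((x + 7) - 9) = 6] 2 out front; divide by 2, so div: (x + 7) - 9 = 3.
Step 3. [(x + 7) - 9 = 3] 9 comes off first (add 9). So sub: x + 7 = 12.
Step 4. [x + 7 = 12] subtract 7: x sits inside (… + 7) ⇒ sub: x = 5.

Answer: x ∈ {5}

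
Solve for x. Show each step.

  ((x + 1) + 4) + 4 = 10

Step 1. [((x + 1) + 4) + 4 = 10] peel the +4: subtract 4 from each side, so sub: (x + 1) + 4 = 6.
Step 2. [(x + 1) + 4 = 6] 4 comes off first (subtract 4) ⇒ sub: x + 1 = 2.
Step 3. [x + 1 = 2] subtract 1: x sits inside (… + 1) ⇒ sub: x = 1.

Answer: x ∈ {1}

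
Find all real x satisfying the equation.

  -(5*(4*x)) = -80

Step 1. [-(5*(4*x)) = -80] LHS negated; negate both sides ⇒ neg: 5*(4*x) = 80.
Step 2. [5*(4*x) = 80] leading coefficient 5: divide by 5. So div: 4*x = 16.
Step 3. [4*x = 16] LHS = 4·(…); ÷4 both sides, so div: x = 4.

Answer: x ∈ {4}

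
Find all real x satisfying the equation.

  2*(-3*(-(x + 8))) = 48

Step 1. [2*(-3*(-(x + 8))) = 48] leading coefficient 2: divide by 2, so div: -3*(-(x + 8)) = 24.
Step 2. [-3*(-(x + 8)) = 24] leading coefficient -3: divide by -3 ⇒ div: -(x + 8) = -8.
Step 3. [-(x + 8) = -8] flip signs both sides. So neg: x + 8 = 8.
Step 4. [x + 8 = 8] the outer +8 inverts by subtracting 8, so sub: x = 0.

Answer: x ∈ {0}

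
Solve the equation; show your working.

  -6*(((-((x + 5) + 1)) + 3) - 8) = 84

Step 1. [-6*(((-((x + 5) + 1)) + 3) - 8) = 84] -6 out front; divide by -6, so div: ((-((x + 5) + 1)) + 3) - 8 = -14.
Step 2. [((-((x + 5) + 1)) + 3) - 8 = -14] 8 comes off first (add 8), so sub: (-((x + 5) + 1)) + 3 = -6.
Step 3. [(-((x + 5) + 1)) + 3 = -6] 3 comes off first (subtract 3) ⇒ sub: -((x + 5) + 1) = -9.
Step 4. [-((x + 5) + 1) = -9] leading − — multiply by −1 ⇒ neg: (x + 5) + 1 = 9.
Step 5. [(x + 5) + 1 = 9] +1 is outermost — subtract 1 both sides, so sub: x + 5 = 8.
Step 6. [x + 5 = 8] 5 comes off first (subtract 5), so sub: x = 3.

Answer: x ∈ {3}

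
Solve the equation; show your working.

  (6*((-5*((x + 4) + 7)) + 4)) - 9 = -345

Step 1. [(6*((-5*((x + 4) + 7)) + 4)) - 9 = -345] add 9: x sits inside (… - 9), so sub: 6*((-5*((x + 4) + 7)) + 4) = -336.
Step 2. [6*((-5*((x + 4) + 7)) + 4) = -336] divide by the outer 6, so div: (-5*((x + 4) + 7)) + 4 = -56.
Step 3. [(-5*((x + 4) + 7)) + 4 = -56] the outer +4 inverts by subtracting 4, so sub: -5*((x + 4) + 7) = -60.
Step 4. [-5*((x + 4) + 7) = -60] LHS = -5·(…); ÷-5 both sides ⇒ div: (x + 4) + 7 = 12.
Step 5. [(x + 4) + 7 = 12] 7 comes off first (subtract 7). So sub: x + 4 = 5.
Step 6. [x + 4 = 5] the outer +4 inverts by subtracting 4 ⇒ sub: x = 1.

Answer: x ∈ {1}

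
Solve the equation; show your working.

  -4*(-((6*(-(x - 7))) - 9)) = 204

Step 1. [-4*(-((6*(-(x - 7))) - 9)) = 204] divide by the outer -4, so div: -((6*(-(x - 7))) - 9) = -51.
Step 2. [-((6*(-(x - 7))) - 9) = -51] leading − — multiply by −1. So neg: (6*(-(x - 7))) - 9 = 51.
Step 3. [(6*(-(x - 7))) - 9 = 51] add 9: x sits inside (… - 9). So sub: 6*(-(x - 7)) = 60.
Step 4. [6*(-(x - 7)) = 60] 6·(inner) — divide through by 6. So div: -(x - 7) = 10.
Step 5. [-(x - 7) = 10] leading − — multiply by −1, so neg: x - 7 = -10.
Step 6. [x - 7 = -10] peel the -7: add 7 from each side, so sub: x = -3.

Answer: x ∈ {-3}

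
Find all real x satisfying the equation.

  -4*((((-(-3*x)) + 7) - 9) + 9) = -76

Step 1. [-4*((((-(-3*x)) + 7) - 9) + 9) = -76] -4 out front; divide by -4, so div: (((-(-3*x)) + 7) - 9) + 9 = 19.
Step 2. [(((-(-3*x)) + 7) - 9) + 9 = 19] the outer +9 inverts by subtracting 9. So sub: ((-(-3*x)) + 7) - 9 = 10.
Step 3. [((-(-3*x)) + 7) - 9 = 10] the outer -9 inverts by adding 9, so sub: (-(-3*x)) + 7 = 19.
Step 4. [(-(-3*x)) + 7 = 19] the outer +7 inverts by subtracting 7, so sub: -(-3*x) = 12.
Step 5. [-(-3*x) = 12] LHS negated; negate both sides, so neg: -3*x = -12.
Step 6. [-3*x = -12] -3·(inner) — divide through by -3. So div: x = 4.

Answer: x ∈ {4}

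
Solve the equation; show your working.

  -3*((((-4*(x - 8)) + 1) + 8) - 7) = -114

Step 1. [-3*((((-4*(x - 8)) + 1) + 8) - 7) = -114] -3·(inner) — divide through by -3, so div: (((-4*(x - 8)) + 1) + 8) - 7 = 38.
Step 2. [(((-4*(x - 8)) + 1) + 8) - 7 = 38] -7 is outermost — add 7 both sides ⇒ sub: ((-4*(x - 8)) + 1) + 8 = 45.
Step 3. [((-4*(x - 8)) + 1) + 8 = 45] subtract 8: x sits inside (… + 8), so sub: (-4*(x - 8)) + 1 = 37.
Step 4. [(-4*(x - 8)) + 1 = 37] the outer +1 inverts by subtracting 1. So sub: -4*(x - 8) = 36.
Step 5. [-4*(x - 8) = 36] -4·(inner) — divide through by -4, so div: x - 8 = -9.
Step 6. [x - 8 = -9] 8 comes off first (add 8). So sub: x = -1.

Answer: x ∈ {-1}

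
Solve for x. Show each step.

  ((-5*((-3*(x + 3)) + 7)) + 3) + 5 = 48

Step 1. [((-5*((-3*(x + 3)) + 7)) + 3) + 5 = 48] +5 is outermost — subtract 5 both sides. So sub: (-5*((-3*(x + 3)) + 7)) + 3 = 43.
Step 2. [(-5*((-3*(x + 3)) + 7)) + 3 = 43] +3 is outermost — subtract 3 both sides, so sub: -5*((-3*(x + 3)) + 7) = 40.
Step 3. [-5*((-3*(x + 3)) + 7) = 40] -5 out front; divide by -5, so div: (-3*(x + 3)) + 7 = -8.
Step 4. [(-3*(x + 3)) + 7 = -8] subtract 7: x sits inside (… + 7), so sub: -3*(x + 3) = -15.
Step 5. [-3*(x + 3) = -15] -3 out front; divide by -3, so div: x + 3 = 5.
Step 6. [x + 3 = 5] +3 is outermost — subtract 3 both sides ⇒ sub: x = 2.

Answer: x ∈ {2}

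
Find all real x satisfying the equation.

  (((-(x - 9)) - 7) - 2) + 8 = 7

Step 1. [(((-(x - 9)) - 7) - 2) + 8 = 7] +8 is outermost — subtract 8 both sides ⇒ sub: ((-(x - 9)) - 7) - 2 = -1.
Step 2. [((-(x - 9)) - 7) - 2 = -1] -2 is outermost — add 2 both sides, so sub: (-(x - 9)) - 7 = 1.
Step 3. [(-(x - 9)) - 7 = 1] the outer -7 inverts by adding 7 ⇒ sub: -(x - 9) = 8.
Step 4. [-(x - 9) = 8] leading − — multiply by −1. So neg: x - 9 = -8.
Step 5. [x - 9 = -8] the outer -9 inverts by adding 9. So sub: x = 1.

Answer: x ∈ {1}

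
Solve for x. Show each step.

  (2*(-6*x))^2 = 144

Step 1. [(2*(-6*x))^2 = 144] √ both sides: 144 ≥ 0 gives two branches, so sqrt: 2*(-6*x) = 12 or -12.
Step 2. [2*(-6*x) = 12 or -12] 2 out front; divide by 2, so div: -6*x = 6 or -6.
Step 3. [-6*x = 6 or -6] LHS = -6·(…); ÷-6 both sides. So div: x = -1 or 1.

Answer: x ∈ {-1, 1}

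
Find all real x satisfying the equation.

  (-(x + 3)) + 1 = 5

Step 1. [(-(x + 3)) + 1 = 5] +1 is outermost — subtract 1 both sides ⇒ sub: -(x + 3) = 4.
Step 2. [-(x + 3) = 4] LHS negated; negate both sides, so neg: x + 3 = -4.
Step 3. [x + 3 = -4] subtract 3: x sits inside (… + 3). So sub: x = -7.

Answer: x ∈ {-7}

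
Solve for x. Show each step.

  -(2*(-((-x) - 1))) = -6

Step 1. [-(2*(-((-x) - 1))) = -6] leading − — multiply by −1, so neg: 2*(-((-x) - 1)) = 6.
Step 2. [2*(-((-x) - 1)) = 6] 2·(inner) — divide through by 2, so div: -((-x) - 1) = 3.
Step 3. [-((-x) - 1) = 3] leading − — multiply by −1, so neg: (-x) - 1 = -3.
Step 4. [(-x) - 1 = -3] 1 comes off first (add 1) ⇒ sub: -x = -2.
Step 5. [-x = -2] flip signs both sides. So neg: x = 2.

Answer: x ∈ {2}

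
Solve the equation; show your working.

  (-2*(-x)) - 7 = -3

Step 1. [(-2*(-x)) - 7 = -3] the outer -7 inverts by adding 7, so sub: -2*(-x) = 4.
Step 2. [-2*(-x) = 4] leading coefficient -2: divide by -2 ⇒ div: -x = -2.
Step 3. [-x = -2] flip signs both sides. So neg: x = 2.

Answer: x ∈ {2}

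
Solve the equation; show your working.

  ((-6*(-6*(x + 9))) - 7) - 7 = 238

Step 1. [((-6*(-6*(x + 9))) - 7) - 7 = 238] peel the -7: add 7 from each side. So sub: (-6*(-6*(x + 9))) - 7 = 245.
Step 2. [(-6*(-6*(x + 9))) - 7 = 245] -7 is outermost — add 7 both sides. So sub: -6*(-6*(x + 9)) = 252.
Step 3. [-6*(-6*(x + 9)) = 252] -6·(inner) — divide through by -6, so div: -6*(x + 9) = -42.
Step 4. [-6*(x + 9) = -42] -6·(inner) — divide through by -6. So div: x + 9 = 7.
Step 5. [x + 9 = 7] +9 is outermost — subtract 9 both sides ⇒ sub: x = -2.

Answer: x ∈ {-2}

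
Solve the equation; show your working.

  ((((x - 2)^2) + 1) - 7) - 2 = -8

Step 1. [((((x - 2)^2) + 1) - 7) - 2 = -8] add 2: x sits inside (… - 2) ⇒ sub: (((x - 2)^2) + 1) - 7 = -6.
Step 2. [(((x - 2)^2) + 1) - 7 = -6] add 7: x sits inside (… - 7) ⇒ sub: ((x - 2)^2) + 1 = 1.
Step 3. [((x - 2)^2) + 1 = 1] subtract 1: x sits inside (… + 1), so sub: (x - 2)^2 = 0.
Step 4. [(x - 2)^2 = 0] √ both sides: 0 ≥ 0 gives two branches ⇒ sqrt: x - 2 = 0.
Step 5. [x - 2 = 0] 2 comes off first (add 2), so sub: x = 2.

Answer: x ∈ {2}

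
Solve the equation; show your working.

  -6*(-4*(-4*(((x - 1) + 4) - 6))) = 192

Step 1. [-6*(-4*(-4*(((x - 1) + 4) - 6))) = 192] -6·(inner) — divide through by -6. So div: -4*(-4*(((x - 1) + 4) - 6)) = -32.
Step 2. [-4*(-4*(((x - 1) + 4) - 6)) = -32] LHS = -4·(…); ÷-4 both sides. So div: -4*(((x - 1) + 4) - 6) = 8.
Step 3. [-4*(((x - 1) + 4) - 6) = 8] -4 out front; divide by -4 ⇒ div: ((x - 1) + 4) - 6 = -2.
Step 4. [((x - 1) + 4) - 6 = -2] peel the -6: add 6 from each side, so sub: (x - 1) + 4 = 4.
Step 5. [(x - 1) + 4 = 4] 4 comes off first (subtract 4) ⇒ sub: x - 1 = 0.
Step 6. [x - 1 = 0] the outer -1 inverts by adding 1 ⇒ sub: x = 1.

Answer: x ∈ {1}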